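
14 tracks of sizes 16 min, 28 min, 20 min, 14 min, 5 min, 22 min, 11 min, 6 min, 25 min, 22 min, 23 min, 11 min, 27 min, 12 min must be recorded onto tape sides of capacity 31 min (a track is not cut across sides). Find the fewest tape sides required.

9

Total = 28 + 27 + 25 + 23 + 22 + 22 + 20 + 16 + 14 + 12 + 11 + 11 + 6 + 5 = 242 min.
Lower bound: ⌈242/31⌉ = 8 tape sides.
A packing using 9 tape sides:
  side 1: 28 = 28
  side 2: 27 = 27
  side 3: 25 + 6 = 31
  side 4: 23 + 5 = 28
  side 5: 22 = 22
  side 6: 22 = 22
  side 7: 20 + 11 = 31
  side 8: 16 + 14 = 30
  side 9: 12 + 11 = 23
No arrangement into 8 tape sides stays within capacity, so 9 is optimal.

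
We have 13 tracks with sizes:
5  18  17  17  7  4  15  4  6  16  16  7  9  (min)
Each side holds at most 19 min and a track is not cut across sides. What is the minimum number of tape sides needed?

Total = 18 + 17 + 17 + 16 + 16 + 15 + 9 + 7 + 7 + 6 + 5 + 4 + 4 = 141 min.
Lower bound: ⌈141/19⌉ = 8 tape sides.
A packing using 8 tape sides:
  side 1: 18 = 18
  side 2: 17 = 17
  side 3: 17 = 17
  side 4: 16 = 16
  side 5: 16 = 16
  side 6: 15 + 4 = 19
  side 7: 9 + 6 + 4 = 19
  side 8: 7 + 7 + 5 = 19
This matches the lower bound, so 8 is optimal.

8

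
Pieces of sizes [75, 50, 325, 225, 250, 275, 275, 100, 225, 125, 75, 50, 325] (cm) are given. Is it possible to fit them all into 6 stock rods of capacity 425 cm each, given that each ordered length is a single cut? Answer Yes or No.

Total = 2375 cm; ⌈2375/425⌉ = 6.
7 pieces each exceed half the capacity and cannot share a stock rod, forcing at least 7 stock rods.
At least 7 stock rods are required, but only 6 are allowed.

No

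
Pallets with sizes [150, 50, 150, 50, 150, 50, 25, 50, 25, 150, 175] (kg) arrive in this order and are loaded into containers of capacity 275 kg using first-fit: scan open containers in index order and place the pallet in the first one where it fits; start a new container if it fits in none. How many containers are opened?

5

  150 → container 1 (new)  [load 150/275]
  50 → container 1  [load 200/275]
  150 → container 2 (new)  [load 150/275]
  50 → container 1  [load 250/275]
  150 → container 3 (new)  [load 150/275]
  50 → container 2  [load 200/275]
  25 → container 1  [load 275/275]
  50 → container 2  [load 250/275]
  25 → container 2  [load 275/275]
  150 → container 4 (new)  [load 150/275]
  175 → container 5 (new)  [load 175/275]
5 containers opened.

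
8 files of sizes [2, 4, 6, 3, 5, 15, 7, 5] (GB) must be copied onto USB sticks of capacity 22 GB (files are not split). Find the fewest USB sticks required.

Total = 15 + 7 + 6 + 5 + 5 + 4 + 3 + 2 = 47 GB.
Lower bound: ⌈47/22⌉ = 3 USB sticks.
A packing using 3 USB sticks:
  USB stick 1: 15 + 7 = 22
  USB stick 2: 6 + 5 + 5 + 4 + 2 = 22
  USB stick 3: 3 = 3
This matches the lower bound, so 3 is optimal.

3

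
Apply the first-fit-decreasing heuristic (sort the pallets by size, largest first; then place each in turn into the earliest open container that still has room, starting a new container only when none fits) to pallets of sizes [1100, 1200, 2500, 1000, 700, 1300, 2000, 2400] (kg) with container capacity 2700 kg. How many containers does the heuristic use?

Sorted descending: 2500, 2400, 2000, 1300, 1200, 1100, 1000, 700.
  2500 → container 1 (new)  [load 2500/2700]
  2400 → container 2 (new)  [load 2400/2700]
  2000 → container 3 (new)  [load 2000/2700]
  1300 → container 4 (new)  [load 1300/2700]
  1200 → container 4  [load 2500/2700]
  1100 → container 5 (new)  [load 1100/2700]
  1000 → container 5  [load 2100/2700]
  700 → container 3  [load 2700/2700]
5 containers opened.

5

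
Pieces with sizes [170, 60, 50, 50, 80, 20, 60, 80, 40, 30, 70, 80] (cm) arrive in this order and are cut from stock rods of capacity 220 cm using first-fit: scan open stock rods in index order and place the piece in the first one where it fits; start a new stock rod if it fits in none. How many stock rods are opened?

4

  170 → stock rod 1 (new)  [load 170/220]
  60 → stock rod 2 (new)  [load 60/220]
  50 → stock rod 1  [load 220/220]
  50 → stock rod 2  [load 110/220]
  80 → stock rod 2  [load 190/220]
  20 → stock rod 2  [load 210/220]
  60 → stock rod 3 (new)  [load 60/220]
  80 → stock rod 3  [load 140/220]
  40 → stock rod 3  [load 180/220]
  30 → stock rod 3  [load 210/220]
  70 → stock rod 4 (new)  [load 70/220]
  80 → stock rod 4  [load 150/220]
4 stock rods opened.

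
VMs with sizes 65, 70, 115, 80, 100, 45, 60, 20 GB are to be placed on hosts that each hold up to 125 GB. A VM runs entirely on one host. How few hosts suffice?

Total = 115 + 100 + 80 + 70 + 65 + 60 + 45 + 20 = 555 GB.
Lower bound: ⌈555/125⌉ = 5 hosts.
A packing using 5 hosts:
  host 1: 115 = 115
  host 2: 100 + 20 = 120
  host 3: 80 + 45 = 125
  host 4: 70 = 70
  host 5: 65 + 60 = 125
This matches the lower bound, so 5 is optimal.

5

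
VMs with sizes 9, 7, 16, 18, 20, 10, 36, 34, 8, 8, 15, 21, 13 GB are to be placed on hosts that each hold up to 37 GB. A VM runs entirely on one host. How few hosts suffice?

Total = 36 + 34 + 21 + 20 + 18 + 16 + 15 + 13 + 10 + 9 + 8 + 8 + 7 = 215 GB.
Lower bound: ⌈215/37⌉ = 6 hosts.
A packing using 6 hosts:
  host 1: 36 = 36
  host 2: 34 = 34
  host 3: 21 + 16 = 37
  host 4: 20 + 15 = 35
  host 5: 18 + 10 + 9 = 37
  host 6: 13 + 8 + 8 + 7 = 36
This matches the lower bound, so 6 is optimal.

6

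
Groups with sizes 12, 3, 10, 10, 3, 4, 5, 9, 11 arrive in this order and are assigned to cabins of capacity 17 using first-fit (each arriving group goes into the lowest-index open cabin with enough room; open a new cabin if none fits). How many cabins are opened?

  12 → cabin 1 (new)  [load 12/17]
  3 → cabin 1  [load 15/17]
  10 → cabin 2 (new)  [load 10/17]
  10 → cabin 3 (new)  [load 10/17]
  3 → cabin 2  [load 13/17]
  4 → cabin 2  [load 17/17]
  5 → cabin 3  [load 15/17]
  9 → cabin 4 (new)  [load 9/17]
  11 → cabin 5 (new)  [load 11/17]
5 cabins opened.

5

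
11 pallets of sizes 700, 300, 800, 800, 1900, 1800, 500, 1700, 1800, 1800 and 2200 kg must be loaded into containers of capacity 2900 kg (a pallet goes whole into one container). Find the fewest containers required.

Total = 2200 + 1900 + 1800 + 1800 + 1800 + 1700 + 800 + 800 + 700 + 500 + 300 = 14300 kg.
Lower bound: ⌈14300/2900⌉ = 5 containers.
Also, 6 pallets each exceed 1450 kg, and no two of those can share a container, so at least 6 containers are needed.
A packing using 6 containers:
  container 1: 2200 + 700 = 2900
  container 2: 1900 + 800 = 2700
  container 3: 1800 + 800 + 300 = 2900
  container 4: 1800 + 500 = 2300
  container 5: 1800 = 1800
  container 6: 1700 = 1700
This matches the lower bound, so 6 is optimal.

6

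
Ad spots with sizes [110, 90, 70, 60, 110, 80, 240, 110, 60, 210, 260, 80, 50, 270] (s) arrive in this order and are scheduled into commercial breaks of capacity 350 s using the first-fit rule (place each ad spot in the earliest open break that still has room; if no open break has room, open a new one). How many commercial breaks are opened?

6

  110 → break 1 (new)  [load 110/350]
  90 → break 1  [load 200/350]
  70 → break 1  [load 270/350]
  60 → break 1  [load 330/350]
  110 → break 2 (new)  [load 110/350]
  80 → break 2  [load 190/350]
  240 → break 3 (new)  [load 240/350]
  110 → break 2  [load 300/350]
  60 → break 3  [load 300/350]
  210 → break 4 (new)  [load 210/350]
  260 → break 5 (new)  [load 260/350]
  80 → break 4  [load 290/350]
  50 → break 2  [load 350/350]
  270 → break 6 (new)  [load 270/350]
6 commercial breaks opened.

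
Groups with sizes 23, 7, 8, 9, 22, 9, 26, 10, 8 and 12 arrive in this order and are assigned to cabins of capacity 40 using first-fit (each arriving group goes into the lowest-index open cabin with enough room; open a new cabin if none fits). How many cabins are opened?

4

  23 → cabin 1 (new)  [load 23/40]
  7 → cabin 1  [load 30/40]
  8 → cabin 1  [load 38/40]
  9 → cabin 2 (new)  [load 9/40]
  22 → cabin 2  [load 31/40]
  9 → cabin 2  [load 40/40]
  26 → cabin 3 (new)  [load 26/40]
  10 → cabin 3  [load 36/40]
  8 → cabin 4 (new)  [load 8/40]
  12 → cabin 4  [load 20/40]
4 cabins opened.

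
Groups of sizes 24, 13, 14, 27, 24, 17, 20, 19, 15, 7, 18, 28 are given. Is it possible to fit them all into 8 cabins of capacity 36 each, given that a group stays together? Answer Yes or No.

Yes

A valid assignment using 8 cabins:
  cabin 1: 28 + 7 = 35
  cabin 2: 27 = 27
  cabin 3: 24 = 24
  cabin 4: 24 = 24
  cabin 5: 20 + 15 = 35
  cabin 6: 19 + 17 = 36
  cabin 7: 18 + 14 = 32
  cabin 8: 13 = 13
Every load is within 36, so 8 cabins suffice.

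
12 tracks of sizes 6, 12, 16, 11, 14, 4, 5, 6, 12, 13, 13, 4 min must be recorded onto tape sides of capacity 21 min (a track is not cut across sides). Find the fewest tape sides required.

Total = 16 + 14 + 13 + 13 + 12 + 12 + 11 + 6 + 6 + 5 + 4 + 4 = 116 min.
Lower bound: ⌈116/21⌉ = 6 tape sides.
Also, 7 tracks each exceed 21/2 min, and no two of those can share a side, so at least 7 tape sides are needed.
A packing using 7 tape sides:
  side 1: 16 + 5 = 21
  side 2: 14 + 6 = 20
  side 3: 13 + 6 = 19
  side 4: 13 + 4 + 4 = 21
  side 5: 12 = 12
  side 6: 12 = 12
  side 7: 11 = 11
This matches the lower bound, so 7 is optimal.

7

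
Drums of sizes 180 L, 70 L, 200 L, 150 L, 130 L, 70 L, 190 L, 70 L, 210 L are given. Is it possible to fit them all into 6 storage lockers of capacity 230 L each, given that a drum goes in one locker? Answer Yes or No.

No

Total = 1270 L; ⌈1270/230⌉ = 6.
The bound of 6 does not rule out 6, but exhaustive search shows no assignment into 6 storage lockers of capacity 230 L exists — the minimum is 7.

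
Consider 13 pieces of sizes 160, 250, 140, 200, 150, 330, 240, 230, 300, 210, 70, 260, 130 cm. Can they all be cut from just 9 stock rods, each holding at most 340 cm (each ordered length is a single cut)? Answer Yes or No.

A valid assignment using 9 stock rods:
  stock rod 1: 330 = 330
  stock rod 2: 300 = 300
  stock rod 3: 260 + 70 = 330
  stock rod 4: 250 = 250
  stock rod 5: 240 = 240
  stock rod 6: 230 = 230
  stock rod 7: 210 + 130 = 340
  stock rod 8: 200 + 140 = 340
  stock rod 9: 160 + 150 = 310
Every load is within 340 cm, so 9 stock rods suffice.

Yes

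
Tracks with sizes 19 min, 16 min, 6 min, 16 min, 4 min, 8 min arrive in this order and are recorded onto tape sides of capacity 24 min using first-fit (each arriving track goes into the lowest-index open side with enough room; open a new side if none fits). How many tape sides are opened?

  19 → side 1 (new)  [load 19/24]
  16 → side 2 (new)  [load 16/24]
  6 → side 2  [load 22/24]
  16 → side 3 (new)  [load 16/24]
  4 → side 1  [load 23/24]
  8 → side 3  [load 24/24]
3 tape sides opened.

3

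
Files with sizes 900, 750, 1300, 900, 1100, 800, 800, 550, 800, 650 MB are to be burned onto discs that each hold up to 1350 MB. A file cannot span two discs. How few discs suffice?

9

Total = 1300 + 1100 + 900 + 900 + 800 + 800 + 800 + 750 + 650 + 550 = 8550 MB.
Lower bound: ⌈8550/1350⌉ = 7 discs.
Also, 8 files each exceed 675 MB, and no two of those can share a disc, so at least 8 discs are needed.
A packing using 9 discs:
  disc 1: 1300 = 1300
  disc 2: 1100 = 1100
  disc 3: 900 = 900
  disc 4: 900 = 900
  disc 5: 800 + 550 = 1350
  disc 6: 800 = 800
  disc 7: 800 = 800
  disc 8: 750 = 750
  disc 9: 650 = 650
No arrangement into 8 discs stays within capacity, so 9 is optimal.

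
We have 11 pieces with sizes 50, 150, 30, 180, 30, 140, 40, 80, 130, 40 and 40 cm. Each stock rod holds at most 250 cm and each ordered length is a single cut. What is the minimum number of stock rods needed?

Total = 180 + 150 + 140 + 130 + 80 + 50 + 40 + 40 + 40 + 30 + 30 = 910 cm.
Lower bound: ⌈910/250⌉ = 4 stock rods.
A packing using 4 stock rods:
  stock rod 1: 180 + 50 = 230
  stock rod 2: 150 + 80 = 230
  stock rod 3: 140 + 40 + 40 + 30 = 250
  stock rod 4: 130 + 40 + 30 = 200
This matches the lower bound, so 4 is optimal.

4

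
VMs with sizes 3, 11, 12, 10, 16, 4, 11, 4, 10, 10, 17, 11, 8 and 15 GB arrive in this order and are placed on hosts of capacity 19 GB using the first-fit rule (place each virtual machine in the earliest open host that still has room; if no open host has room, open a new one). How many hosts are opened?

10

  3 → host 1 (new)  [load 3/19]
  11 → host 1  [load 14/19]
  12 → host 2 (new)  [load 12/19]
  10 → host 3 (new)  [load 10/19]
  16 → host 4 (new)  [load 16/19]
  4 → host 1  [load 18/19]
  11 → host 5 (new)  [load 11/19]
  4 → host 2  [load 16/19]
  10 → host 6 (new)  [load 10/19]
  10 → host 7 (new)  [load 10/19]
  17 → host 8 (new)  [load 17/19]
  11 → host 9 (new)  [load 11/19]
  8 → host 3  [load 18/19]
  15 → host 10 (new)  [load 15/19]
10 hosts opened.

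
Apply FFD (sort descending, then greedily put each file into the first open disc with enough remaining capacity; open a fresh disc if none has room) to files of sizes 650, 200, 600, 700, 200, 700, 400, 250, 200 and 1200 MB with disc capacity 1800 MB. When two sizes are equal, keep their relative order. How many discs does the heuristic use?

Sorted descending: 1200, 700, 700, 650, 600, 400, 250, 200, 200, 200.
  1200 → disc 1 (new)  [load 1200/1800]
  700 → disc 2 (new)  [load 700/1800]
  700 → disc 2  [load 1400/1800]
  650 → disc 3 (new)  [load 650/1800]
  600 → disc 1  [load 1800/1800]
  400 → disc 2  [load 1800/1800]
  250 → disc 3  [load 900/1800]
  200 → disc 3  [load 1100/1800]
  200 → disc 3  [load 1300/1800]
  200 → disc 3  [load 1500/1800]
3 discs opened.

3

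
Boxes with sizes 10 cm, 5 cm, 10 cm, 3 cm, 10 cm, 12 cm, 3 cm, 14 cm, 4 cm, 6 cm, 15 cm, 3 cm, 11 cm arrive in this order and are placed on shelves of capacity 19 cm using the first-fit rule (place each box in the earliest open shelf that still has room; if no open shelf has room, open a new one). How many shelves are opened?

  10 → shelf 1 (new)  [load 10/19]
  5 → shelf 1  [load 15/19]
  10 → shelf 2 (new)  [load 10/19]
  3 → shelf 1  [load 18/19]
  10 → shelf 3 (new)  [load 10/19]
  12 → shelf 4 (new)  [load 12/19]
  3 → shelf 2  [load 13/19]
  14 → shelf 5 (new)  [load 14/19]
  4 → shelf 2  [load 17/19]
  6 → shelf 3  [load 16/19]
  15 → shelf 6 (new)  [load 15/19]
  3 → shelf 3  [load 19/19]
  11 → shelf 7 (new)  [load 11/19]
7 shelves opened.

7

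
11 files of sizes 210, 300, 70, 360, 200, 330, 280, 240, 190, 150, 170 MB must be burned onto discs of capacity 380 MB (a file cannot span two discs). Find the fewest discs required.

Total = 360 + 330 + 300 + 280 + 240 + 210 + 200 + 190 + 170 + 150 + 70 = 2500 MB.
Lower bound: ⌈2500/380⌉ = 7 discs.
A packing using 8 discs:
  disc 1: 360 = 360
  disc 2: 330 = 330
  disc 3: 300 + 70 = 370
  disc 4: 280 = 280
  disc 5: 240 = 240
  disc 6: 210 + 170 = 380
  disc 7: 200 + 150 = 350
  disc 8: 190 = 190
No arrangement into 7 discs stays within capacity, so 8 is optimal.

8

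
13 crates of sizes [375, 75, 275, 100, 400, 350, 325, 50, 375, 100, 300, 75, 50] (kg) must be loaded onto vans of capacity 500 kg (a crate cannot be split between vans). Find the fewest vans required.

7

Total = 400 + 375 + 375 + 350 + 325 + 300 + 275 + 100 + 100 + 75 + 75 + 50 + 50 = 2850 kg.
Lower bound: ⌈2850/500⌉ = 6 vans.
Also, 7 crates each exceed 250 kg, and no two of those can share a van, so at least 7 vans are needed.
A packing using 7 vans:
  van 1: 400 + 100 = 500
  van 2: 375 + 100 = 475
  van 3: 375 + 75 + 50 = 500
  van 4: 350 + 75 + 50 = 475
  van 5: 325 = 325
  van 6: 300 = 300
  van 7: 275 = 275
This matches the lower bound, so 7 is optimal.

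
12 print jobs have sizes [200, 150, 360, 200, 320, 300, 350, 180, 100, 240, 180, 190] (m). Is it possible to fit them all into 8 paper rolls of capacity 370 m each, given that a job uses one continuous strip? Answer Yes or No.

Total = 2770 m; ⌈2770/370⌉ = 8.
The bound of 8 does not rule out 8, but exhaustive search shows no assignment into 8 paper rolls of capacity 370 m exists — the minimum is 9.

No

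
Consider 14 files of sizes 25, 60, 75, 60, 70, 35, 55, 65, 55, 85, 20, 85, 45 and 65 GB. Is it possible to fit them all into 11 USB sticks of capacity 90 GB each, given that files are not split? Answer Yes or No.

Yes

A valid assignment using 11 USB sticks:
  USB stick 1: 85 = 85
  USB stick 2: 85 = 85
  USB stick 3: 75 = 75
  USB stick 4: 70 + 20 = 90
  USB stick 5: 65 + 25 = 90
  USB stick 6: 65 = 65
  USB stick 7: 60 = 60
  USB stick 8: 60 = 60
  USB stick 9: 55 + 35 = 90
  USB stick 10: 55 = 55
  USB stick 11: 45 = 45
Every load is within 90 GB, so 11 USB sticks suffice.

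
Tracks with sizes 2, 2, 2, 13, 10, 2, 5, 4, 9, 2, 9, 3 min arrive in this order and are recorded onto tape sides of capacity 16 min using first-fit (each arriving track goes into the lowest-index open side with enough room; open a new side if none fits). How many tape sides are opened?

5

  2 → side 1 (new)  [load 2/16]
  2 → side 1  [load 4/16]
  2 → side 1  [load 6/16]
  13 → side 2 (new)  [load 13/16]
  10 → side 1  [load 16/16]
  2 → side 2  [load 15/16]
  5 → side 3 (new)  [load 5/16]
  4 → side 3  [load 9/16]
  9 → side 4 (new)  [load 9/16]
  2 → side 3  [load 11/16]
  9 → side 5 (new)  [load 9/16]
  3 → side 3  [load 14/16]
5 tape sides opened.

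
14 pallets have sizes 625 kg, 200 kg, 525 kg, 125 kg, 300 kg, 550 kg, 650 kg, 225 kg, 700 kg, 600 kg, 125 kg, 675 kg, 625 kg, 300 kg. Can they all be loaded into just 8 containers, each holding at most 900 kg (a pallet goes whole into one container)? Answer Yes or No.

A valid assignment using 8 containers:
  container 1: 700 + 200 = 900
  container 2: 675 + 225 = 900
  container 3: 650 + 125 + 125 = 900
  container 4: 625 = 625
  container 5: 625 = 625
  container 6: 600 + 300 = 900
  container 7: 550 + 300 = 850
  container 8: 525 = 525
Every load is within 900 kg, so 8 containers suffice.

Yes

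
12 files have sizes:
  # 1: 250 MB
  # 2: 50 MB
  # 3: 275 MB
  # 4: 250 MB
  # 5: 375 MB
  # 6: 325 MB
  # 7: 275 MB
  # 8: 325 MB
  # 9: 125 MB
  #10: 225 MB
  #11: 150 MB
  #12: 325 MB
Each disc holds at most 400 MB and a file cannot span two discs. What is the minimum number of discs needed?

9

Total = 375 + 325 + 325 + 325 + 275 + 275 + 250 + 250 + 225 + 150 + 125 + 50 = 2950 MB.
Lower bound: ⌈2950/400⌉ = 8 discs.
Also, 9 files each exceed 200 MB, and no two of those can share a disc, so at least 9 discs are needed.
A packing using 9 discs:
  disc 1: 375 = 375
  disc 2: 325 + 50 = 375
  disc 3: 325 = 325
  disc 4: 325 = 325
  disc 5: 275 + 125 = 400
  disc 6: 275 = 275
  disc 7: 250 + 150 = 400
  disc 8: 250 = 250
  disc 9: 225 = 225
This matches the lower bound, so 9 is optimal.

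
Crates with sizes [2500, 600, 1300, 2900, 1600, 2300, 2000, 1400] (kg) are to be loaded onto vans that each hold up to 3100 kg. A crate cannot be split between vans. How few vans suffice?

Total = 2900 + 2500 + 2300 + 2000 + 1600 + 1400 + 1300 + 600 = 14600 kg.
Lower bound: ⌈14600/3100⌉ = 5 vans.
A packing using 6 vans:
  van 1: 2900 = 2900
  van 2: 2500 + 600 = 3100
  van 3: 2300 = 2300
  van 4: 2000 = 2000
  van 5: 1600 + 1400 = 3000
  van 6: 1300 = 1300
No arrangement into 5 vans stays within capacity, so 6 is optimal.

6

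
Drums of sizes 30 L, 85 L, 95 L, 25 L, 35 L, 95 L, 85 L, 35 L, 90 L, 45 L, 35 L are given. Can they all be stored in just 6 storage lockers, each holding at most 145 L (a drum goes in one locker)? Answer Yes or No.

Yes

A valid assignment using 5 storage lockers:
  locker 1: 95 + 45 = 140
  locker 2: 95 + 35 = 130
  locker 3: 90 + 35 = 125
  locker 4: 85 + 35 + 25 = 145
  locker 5: 85 + 30 = 115
That uses only 5 ≤ 6, so 6 storage lockers are enough.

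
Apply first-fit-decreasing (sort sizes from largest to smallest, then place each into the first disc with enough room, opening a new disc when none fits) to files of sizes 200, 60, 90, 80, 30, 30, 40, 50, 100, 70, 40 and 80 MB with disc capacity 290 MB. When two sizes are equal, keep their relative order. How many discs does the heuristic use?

3

Sorted descending: 200, 100, 90, 80, 80, 70, 60, 50, 40, 40, 30, 30.
  200 → disc 1 (new)  [load 200/290]
  100 → disc 2 (new)  [load 100/290]
  90 → disc 1  [load 290/290]
  80 → disc 2  [load 180/290]
  80 → disc 2  [load 260/290]
  70 → disc 3 (new)  [load 70/290]
  60 → disc 3  [load 130/290]
  50 → disc 3  [load 180/290]
  40 → disc 3  [load 220/290]
  40 → disc 3  [load 260/290]
  30 → disc 2  [load 290/290]
  30 → disc 3  [load 290/290]
3 discs opened.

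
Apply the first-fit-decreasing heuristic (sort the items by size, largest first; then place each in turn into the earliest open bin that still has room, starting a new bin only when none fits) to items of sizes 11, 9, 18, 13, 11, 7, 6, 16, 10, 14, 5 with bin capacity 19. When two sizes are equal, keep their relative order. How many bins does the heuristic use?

Sorted descending: 18, 16, 14, 13, 11, 11, 10, 9, 7, 6, 5.
  18 → bin 1 (new)  [load 18/19]
  16 → bin 2 (new)  [load 16/19]
  14 → bin 3 (new)  [load 14/19]
  13 → bin 4 (new)  [load 13/19]
  11 → bin 5 (new)  [load 11/19]
  11 → bin 6 (new)  [load 11/19]
  10 → bin 7 (new)  [load 10/19]
  9 → bin 7  [load 19/19]
  7 → bin 5  [load 18/19]
  6 → bin 4  [load 19/19]
  5 → bin 3  [load 19/19]
7 bins opened.

7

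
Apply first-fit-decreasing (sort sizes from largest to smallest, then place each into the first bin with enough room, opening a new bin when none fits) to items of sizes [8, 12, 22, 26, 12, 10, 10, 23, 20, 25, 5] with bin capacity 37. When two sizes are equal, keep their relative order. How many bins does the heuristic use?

Sorted descending: 26, 25, 23, 22, 20, 12, 12, 10, 10, 8, 5.
  26 → bin 1 (new)  [load 26/37]
  25 → bin 2 (new)  [load 25/37]
  23 → bin 3 (new)  [load 23/37]
  22 → bin 4 (new)  [load 22/37]
  20 → bin 5 (new)  [load 20/37]
  12 → bin 2  [load 37/37]
  12 → bin 3  [load 35/37]
  10 → bin 1  [load 36/37]
  10 → bin 4  [load 32/37]
  8 → bin 5  [load 28/37]
  5 → bin 4  [load 37/37]
5 bins opened.

5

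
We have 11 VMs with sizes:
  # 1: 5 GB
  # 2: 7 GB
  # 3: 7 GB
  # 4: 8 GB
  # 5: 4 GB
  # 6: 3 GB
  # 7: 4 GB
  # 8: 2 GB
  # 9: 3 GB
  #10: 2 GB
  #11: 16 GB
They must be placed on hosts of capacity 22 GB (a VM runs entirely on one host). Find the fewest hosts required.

3

Total = 16 + 8 + 7 + 7 + 5 + 4 + 4 + 3 + 3 + 2 + 2 = 61 GB.
Lower bound: ⌈61/22⌉ = 3 hosts.
A packing using 3 hosts:
  host 1: 16 + 5 = 21
  host 2: 8 + 7 + 7 = 22
  host 3: 4 + 4 + 3 + 3 + 2 + 2 = 18
This matches the lower bound, so 3 is optimal.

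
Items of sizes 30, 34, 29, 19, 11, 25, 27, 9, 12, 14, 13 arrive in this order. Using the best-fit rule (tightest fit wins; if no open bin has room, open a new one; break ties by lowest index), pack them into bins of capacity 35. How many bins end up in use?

8

  30 → bin 1 (new)  [load 30/35]
  34 → bin 2 (new)  [load 34/35]
  29 → bin 3 (new)  [load 29/35]
  19 → bin 4 (new)  [load 19/35]
  11 → bin 4  [load 30/35]
  25 → bin 5 (new)  [load 25/35]
  27 → bin 6 (new)  [load 27/35]
  9 → bin 5  [load 34/35]
  12 → bin 7 (new)  [load 12/35]
  14 → bin 7  [load 26/35]
  13 → bin 8 (new)  [load 13/35]
8 bins opened.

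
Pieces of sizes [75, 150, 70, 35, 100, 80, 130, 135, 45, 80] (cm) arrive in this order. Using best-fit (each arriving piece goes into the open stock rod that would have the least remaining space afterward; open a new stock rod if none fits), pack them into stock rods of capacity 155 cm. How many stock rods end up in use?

  75 → stock rod 1 (new)  [load 75/155]
  150 → stock rod 2 (new)  [load 150/155]
  70 → stock rod 1  [load 145/155]
  35 → stock rod 3 (new)  [load 35/155]
  100 → stock rod 3  [load 135/155]
  80 → stock rod 4 (new)  [load 80/155]
  130 → stock rod 5 (new)  [load 130/155]
  135 → stock rod 6 (new)  [load 135/155]
  45 → stock rod 4  [load 125/155]
  80 → stock rod 7 (new)  [load 80/155]
7 stock rods opened.

7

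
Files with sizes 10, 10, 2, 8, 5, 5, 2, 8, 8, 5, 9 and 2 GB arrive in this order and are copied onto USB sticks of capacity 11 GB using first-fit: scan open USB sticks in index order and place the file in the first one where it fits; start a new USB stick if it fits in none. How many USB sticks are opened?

  10 → USB stick 1 (new)  [load 10/11]
  10 → USB stick 2 (new)  [load 10/11]
  2 → USB stick 3 (new)  [load 2/11]
  8 → USB stick 3  [load 10/11]
  5 → USB stick 4 (new)  [load 5/11]
  5 → USB stick 4  [load 10/11]
  2 → USB stick 5 (new)  [load 2/11]
  8 → USB stick 5  [load 10/11]
  8 → USB stick 6 (new)  [load 8/11]
  5 → USB stick 7 (new)  [load 5/11]
  9 → USB stick 8 (new)  [load 9/11]
  2 → USB stick 6  [load 10/11]
8 USB sticks opened.

8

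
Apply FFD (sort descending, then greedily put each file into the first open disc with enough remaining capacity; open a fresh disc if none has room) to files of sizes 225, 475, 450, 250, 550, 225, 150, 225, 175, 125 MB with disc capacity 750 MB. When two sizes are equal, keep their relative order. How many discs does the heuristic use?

Sorted descending: 550, 475, 450, 250, 225, 225, 225, 175, 150, 125.
  550 → disc 1 (new)  [load 550/750]
  475 → disc 2 (new)  [load 475/750]
  450 → disc 3 (new)  [load 450/750]
  250 → disc 2  [load 725/750]
  225 → disc 3  [load 675/750]
  225 → disc 4 (new)  [load 225/750]
  225 → disc 4  [load 450/750]
  175 → disc 1  [load 725/750]
  150 → disc 4  [load 600/750]
  125 → disc 4  [load 725/750]
4 discs opened.

4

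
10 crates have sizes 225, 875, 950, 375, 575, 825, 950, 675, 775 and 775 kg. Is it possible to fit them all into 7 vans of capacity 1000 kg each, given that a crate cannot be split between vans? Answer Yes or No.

Total = 7000 kg; ⌈7000/1000⌉ = 7.
8 crates each exceed half the capacity and cannot share a van, forcing at least 8 vans.
At least 8 vans are required, but only 7 are allowed.

No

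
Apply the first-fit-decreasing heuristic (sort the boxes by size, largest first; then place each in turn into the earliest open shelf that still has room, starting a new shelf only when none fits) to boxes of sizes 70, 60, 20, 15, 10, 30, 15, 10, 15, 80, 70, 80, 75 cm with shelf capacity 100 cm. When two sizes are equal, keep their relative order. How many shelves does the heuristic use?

6

Sorted descending: 80, 80, 75, 70, 70, 60, 30, 20, 15, 15, 15, 10, 10.
  80 → shelf 1 (new)  [load 80/100]
  80 → shelf 2 (new)  [load 80/100]
  75 → shelf 3 (new)  [load 75/100]
  70 → shelf 4 (new)  [load 70/100]
  70 → shelf 5 (new)  [load 70/100]
  60 → shelf 6 (new)  [load 60/100]
  30 → shelf 4  [load 100/100]
  20 → shelf 1  [load 100/100]
  15 → shelf 2  [load 95/100]
  15 → shelf 3  [load 90/100]
  15 → shelf 5  [load 85/100]
  10 → shelf 3  [load 100/100]
  10 → shelf 5  [load 95/100]
6 shelves opened.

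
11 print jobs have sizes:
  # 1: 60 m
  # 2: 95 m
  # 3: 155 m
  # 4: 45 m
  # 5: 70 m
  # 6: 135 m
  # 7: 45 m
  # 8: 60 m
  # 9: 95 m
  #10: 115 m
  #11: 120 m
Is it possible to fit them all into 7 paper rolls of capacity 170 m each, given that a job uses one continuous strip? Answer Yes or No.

A valid assignment using 7 paper rolls:
  roll 1: 155 = 155
  roll 2: 135 = 135
  roll 3: 120 + 45 = 165
  roll 4: 115 + 45 = 160
  roll 5: 95 + 70 = 165
  roll 6: 95 + 60 = 155
  roll 7: 60 = 60
Every load is within 170 m, so 7 paper rolls suffice.

Yes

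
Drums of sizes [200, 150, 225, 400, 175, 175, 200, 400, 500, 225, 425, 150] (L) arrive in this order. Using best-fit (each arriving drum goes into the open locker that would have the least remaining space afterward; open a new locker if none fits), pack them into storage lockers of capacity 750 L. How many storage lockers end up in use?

5

  200 → locker 1 (new)  [load 200/750]
  150 → locker 1  [load 350/750]
  225 → locker 1  [load 575/750]
  400 → locker 2 (new)  [load 400/750]
  175 → locker 1  [load 750/750]
  175 → locker 2  [load 575/750]
  200 → locker 3 (new)  [load 200/750]
  400 → locker 3  [load 600/750]
  500 → locker 4 (new)  [load 500/750]
  225 → locker 4  [load 725/750]
  425 → locker 5 (new)  [load 425/750]
  150 → locker 3  [load 750/750]
5 storage lockers opened.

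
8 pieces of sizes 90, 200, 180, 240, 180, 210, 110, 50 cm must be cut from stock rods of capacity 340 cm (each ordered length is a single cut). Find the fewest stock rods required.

5

Total = 240 + 210 + 200 + 180 + 180 + 110 + 90 + 50 = 1260 cm.
Lower bound: ⌈1260/340⌉ = 4 stock rods.
Also, 5 pieces each exceed 170 cm, and no two of those can share a stock rod, so at least 5 stock rods are needed.
A packing using 5 stock rods:
  stock rod 1: 240 + 90 = 330
  stock rod 2: 210 + 110 = 320
  stock rod 3: 200 + 50 = 250
  stock rod 4: 180 = 180
  stock rod 5: 180 = 180
This matches the lower bound, so 5 is optimal.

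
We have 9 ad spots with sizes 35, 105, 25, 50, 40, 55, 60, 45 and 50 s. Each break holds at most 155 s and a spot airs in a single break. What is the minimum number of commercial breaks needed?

3

Total = 105 + 60 + 55 + 50 + 50 + 45 + 40 + 35 + 25 = 465 s.
Lower bound: ⌈465/155⌉ = 3 commercial breaks.
A packing using 3 commercial breaks:
  break 1: 105 + 50 = 155
  break 2: 60 + 55 + 40 = 155
  break 3: 50 + 45 + 35 + 25 = 155
This matches the lower bound, so 3 is optimal.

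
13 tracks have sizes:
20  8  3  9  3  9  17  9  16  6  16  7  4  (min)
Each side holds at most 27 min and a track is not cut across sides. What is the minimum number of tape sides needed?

5

Total = 20 + 17 + 16 + 16 + 9 + 9 + 9 + 8 + 7 + 6 + 4 + 3 + 3 = 127 min.
Lower bound: ⌈127/27⌉ = 5 tape sides.
A packing using 5 tape sides:
  side 1: 20 + 7 = 27
  side 2: 17 + 9 = 26
  side 3: 16 + 9 = 25
  side 4: 16 + 9 = 25
  side 5: 8 + 6 + 4 + 3 + 3 = 24
This matches the lower bound, so 5 is optimal.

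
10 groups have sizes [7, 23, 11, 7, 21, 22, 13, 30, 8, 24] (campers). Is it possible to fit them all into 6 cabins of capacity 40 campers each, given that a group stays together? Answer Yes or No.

A valid assignment using 5 cabins:
  cabin 1: 30 + 8 = 38
  cabin 2: 24 + 13 = 37
  cabin 3: 23 + 11 = 34
  cabin 4: 22 + 7 + 7 = 36
  cabin 5: 21 = 21
That uses only 5 ≤ 6, so 6 cabins are enough.

Yes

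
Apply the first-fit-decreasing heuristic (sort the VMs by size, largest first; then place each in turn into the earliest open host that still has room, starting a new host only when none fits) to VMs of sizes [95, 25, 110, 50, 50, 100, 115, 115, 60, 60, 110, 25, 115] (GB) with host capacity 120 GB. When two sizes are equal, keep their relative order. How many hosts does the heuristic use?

10

Sorted descending: 115, 115, 115, 110, 110, 100, 95, 60, 60, 50, 50, 25, 25.
  115 → host 1 (new)  [load 115/120]
  115 → host 2 (new)  [load 115/120]
  115 → host 3 (new)  [load 115/120]
  110 → host 4 (new)  [load 110/120]
  110 → host 5 (new)  [load 110/120]
  100 → host 6 (new)  [load 100/120]
  95 → host 7 (new)  [load 95/120]
  60 → host 8 (new)  [load 60/120]
  60 → host 8  [load 120/120]
  50 → host 9 (new)  [load 50/120]
  50 → host 9  [load 100/120]
  25 → host 7  [load 120/120]
  25 → host 10 (new)  [load 25/120]
10 hosts opened.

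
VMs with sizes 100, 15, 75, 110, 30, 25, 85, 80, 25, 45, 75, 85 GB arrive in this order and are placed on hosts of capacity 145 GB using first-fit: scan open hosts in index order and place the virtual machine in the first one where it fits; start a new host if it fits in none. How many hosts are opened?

  100 → host 1 (new)  [load 100/145]
  15 → host 1  [load 115/145]
  75 → host 2 (new)  [load 75/145]
  110 → host 3 (new)  [load 110/145]
  30 → host 1  [load 145/145]
  25 → host 2  [load 100/145]
  85 → host 4 (new)  [load 85/145]
  80 → host 5 (new)  [load 80/145]
  25 → host 2  [load 125/145]
  45 → host 4  [load 130/145]
  75 → host 6 (new)  [load 75/145]
  85 → host 7 (new)  [load 85/145]
7 hosts opened.

7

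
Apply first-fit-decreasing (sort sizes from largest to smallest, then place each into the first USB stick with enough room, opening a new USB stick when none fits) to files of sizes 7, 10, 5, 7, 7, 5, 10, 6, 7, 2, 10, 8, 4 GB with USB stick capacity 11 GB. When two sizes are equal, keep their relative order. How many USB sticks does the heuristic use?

10

Sorted descending: 10, 10, 10, 8, 7, 7, 7, 7, 6, 5, 5, 4, 2.
  10 → USB stick 1 (new)  [load 10/11]
  10 → USB stick 2 (new)  [load 10/11]
  10 → USB stick 3 (new)  [load 10/11]
  8 → USB stick 4 (new)  [load 8/11]
  7 → USB stick 5 (new)  [load 7/11]
  7 → USB stick 6 (new)  [load 7/11]
  7 → USB stick 7 (new)  [load 7/11]
  7 → USB stick 8 (new)  [load 7/11]
  6 → USB stick 9 (new)  [load 6/11]
  5 → USB stick 9  [load 11/11]
  5 → USB stick 10 (new)  [load 5/11]
  4 → USB stick 5  [load 11/11]
  2 → USB stick 4  [load 10/11]
10 USB sticks opened.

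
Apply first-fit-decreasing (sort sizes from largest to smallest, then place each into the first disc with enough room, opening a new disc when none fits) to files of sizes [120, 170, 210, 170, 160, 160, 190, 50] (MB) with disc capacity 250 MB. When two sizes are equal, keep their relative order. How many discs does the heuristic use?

7

Sorted descending: 210, 190, 170, 170, 160, 160, 120, 50.
  210 → disc 1 (new)  [load 210/250]
  190 → disc 2 (new)  [load 190/250]
  170 → disc 3 (new)  [load 170/250]
  170 → disc 4 (new)  [load 170/250]
  160 → disc 5 (new)  [load 160/250]
  160 → disc 6 (new)  [load 160/250]
  120 → disc 7 (new)  [load 120/250]
  50 → disc 2  [load 240/250]
7 discs opened.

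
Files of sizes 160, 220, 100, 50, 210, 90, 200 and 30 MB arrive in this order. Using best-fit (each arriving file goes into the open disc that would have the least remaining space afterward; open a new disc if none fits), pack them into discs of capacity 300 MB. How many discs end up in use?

  160 → disc 1 (new)  [load 160/300]
  220 → disc 2 (new)  [load 220/300]
  100 → disc 1  [load 260/300]
  50 → disc 2  [load 270/300]
  210 → disc 3 (new)  [load 210/300]
  90 → disc 3  [load 300/300]
  200 → disc 4 (new)  [load 200/300]
  30 → disc 2  [load 300/300]
4 discs opened.

4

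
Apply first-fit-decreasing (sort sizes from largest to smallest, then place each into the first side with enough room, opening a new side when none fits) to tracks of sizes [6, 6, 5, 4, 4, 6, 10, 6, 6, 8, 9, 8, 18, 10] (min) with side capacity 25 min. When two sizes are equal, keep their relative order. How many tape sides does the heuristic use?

5

Sorted descending: 18, 10, 10, 9, 8, 8, 6, 6, 6, 6, 6, 5, 4, 4.
  18 → side 1 (new)  [load 18/25]
  10 → side 2 (new)  [load 10/25]
  10 → side 2  [load 20/25]
  9 → side 3 (new)  [load 9/25]
  8 → side 3  [load 17/25]
  8 → side 3  [load 25/25]
  6 → side 1  [load 24/25]
  6 → side 4 (new)  [load 6/25]
  6 → side 4  [load 12/25]
  6 → side 4  [load 18/25]
  6 → side 4  [load 24/25]
  5 → side 2  [load 25/25]
  4 → side 5 (new)  [load 4/25]
  4 → side 5  [load 8/25]
5 tape sides opened.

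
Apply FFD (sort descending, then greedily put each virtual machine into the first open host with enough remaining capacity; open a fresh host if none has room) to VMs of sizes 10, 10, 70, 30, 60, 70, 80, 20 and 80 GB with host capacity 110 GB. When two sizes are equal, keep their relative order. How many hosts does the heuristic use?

Sorted descending: 80, 80, 70, 70, 60, 30, 20, 10, 10.
  80 → host 1 (new)  [load 80/110]
  80 → host 2 (new)  [load 80/110]
  70 → host 3 (new)  [load 70/110]
  70 → host 4 (new)  [load 70/110]
  60 → host 5 (new)  [load 60/110]
  30 → host 1  [load 110/110]
  20 → host 2  [load 100/110]
  10 → host 2  [load 110/110]
  10 → host 3  [load 80/110]
5 hosts opened.

5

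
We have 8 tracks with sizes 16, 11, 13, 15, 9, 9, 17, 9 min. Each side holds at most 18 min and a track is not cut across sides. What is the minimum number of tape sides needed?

7

Total = 17 + 16 + 15 + 13 + 11 + 9 + 9 + 9 = 99 min.
Lower bound: ⌈99/18⌉ = 6 tape sides.
A packing using 7 tape sides:
  side 1: 17 = 17
  side 2: 16 = 16
  side 3: 15 = 15
  side 4: 13 = 13
  side 5: 11 = 11
  side 6: 9 + 9 = 18
  side 7: 9 = 9
No arrangement into 6 tape sides stays within capacity, so 7 is optimal.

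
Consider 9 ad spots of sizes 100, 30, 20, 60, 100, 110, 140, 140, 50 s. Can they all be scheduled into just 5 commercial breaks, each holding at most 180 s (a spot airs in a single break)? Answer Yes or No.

A valid assignment using 5 commercial breaks:
  break 1: 140 + 30 = 170
  break 2: 140 + 20 = 160
  break 3: 110 + 60 = 170
  break 4: 100 + 50 = 150
  break 5: 100 = 100
Every load is within 180 s, so 5 commercial breaks suffice.

Yes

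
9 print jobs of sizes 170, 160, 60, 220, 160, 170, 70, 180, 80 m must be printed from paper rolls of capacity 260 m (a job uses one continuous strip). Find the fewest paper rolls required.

6

Total = 220 + 180 + 170 + 170 + 160 + 160 + 80 + 70 + 60 = 1270 m.
Lower bound: ⌈1270/260⌉ = 5 paper rolls.
Also, 6 print jobs each exceed 130 m, and no two of those can share a roll, so at least 6 paper rolls are needed.
A packing using 6 paper rolls:
  roll 1: 220 = 220
  roll 2: 180 + 80 = 260
  roll 3: 170 + 70 = 240
  roll 4: 170 + 60 = 230
  roll 5: 160 = 160
  roll 6: 160 = 160
This matches the lower bound, so 6 is optimal.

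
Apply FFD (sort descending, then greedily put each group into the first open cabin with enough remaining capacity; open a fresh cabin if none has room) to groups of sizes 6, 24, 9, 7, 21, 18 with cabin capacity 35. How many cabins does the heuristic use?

Sorted descending: 24, 21, 18, 9, 7, 6.
  24 → cabin 1 (new)  [load 24/35]
  21 → cabin 2 (new)  [load 21/35]
  18 → cabin 3 (new)  [load 18/35]
  9 → cabin 1  [load 33/35]
  7 → cabin 2  [load 28/35]
  6 → cabin 2  [load 34/35]
3 cabins opened.

3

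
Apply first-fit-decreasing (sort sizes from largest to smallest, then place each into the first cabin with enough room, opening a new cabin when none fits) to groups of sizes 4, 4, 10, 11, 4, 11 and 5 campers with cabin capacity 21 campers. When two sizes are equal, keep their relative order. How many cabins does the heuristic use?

3

Sorted descending: 11, 11, 10, 5, 4, 4, 4.
  11 → cabin 1 (new)  [load 11/21]
  11 → cabin 2 (new)  [load 11/21]
  10 → cabin 1  [load 21/21]
  5 → cabin 2  [load 16/21]
  4 → cabin 2  [load 20/21]
  4 → cabin 3 (new)  [load 4/21]
  4 → cabin 3  [load 8/21]
3 cabins opened.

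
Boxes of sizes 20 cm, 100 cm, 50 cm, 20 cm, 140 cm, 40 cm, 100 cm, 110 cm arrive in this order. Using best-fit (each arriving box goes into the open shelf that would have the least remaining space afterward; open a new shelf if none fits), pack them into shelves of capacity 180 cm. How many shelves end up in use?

  20 → shelf 1 (new)  [load 20/180]
  100 → shelf 1  [load 120/180]
  50 → shelf 1  [load 170/180]
  20 → shelf 2 (new)  [load 20/180]
  140 → shelf 2  [load 160/180]
  40 → shelf 3 (new)  [load 40/180]
  100 → shelf 3  [load 140/180]
  110 → shelf 4 (new)  [load 110/180]
4 shelves opened.

4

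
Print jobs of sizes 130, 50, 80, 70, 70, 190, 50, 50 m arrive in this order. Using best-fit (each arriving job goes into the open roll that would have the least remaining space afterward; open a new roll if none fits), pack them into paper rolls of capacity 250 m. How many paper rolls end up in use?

3

  130 → roll 1 (new)  [load 130/250]
  50 → roll 1  [load 180/250]
  80 → roll 2 (new)  [load 80/250]
  70 → roll 1  [load 250/250]
  70 → roll 2  [load 150/250]
  190 → roll 3 (new)  [load 190/250]
  50 → roll 3  [load 240/250]
  50 → roll 2  [load 200/250]
3 paper rolls opened.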